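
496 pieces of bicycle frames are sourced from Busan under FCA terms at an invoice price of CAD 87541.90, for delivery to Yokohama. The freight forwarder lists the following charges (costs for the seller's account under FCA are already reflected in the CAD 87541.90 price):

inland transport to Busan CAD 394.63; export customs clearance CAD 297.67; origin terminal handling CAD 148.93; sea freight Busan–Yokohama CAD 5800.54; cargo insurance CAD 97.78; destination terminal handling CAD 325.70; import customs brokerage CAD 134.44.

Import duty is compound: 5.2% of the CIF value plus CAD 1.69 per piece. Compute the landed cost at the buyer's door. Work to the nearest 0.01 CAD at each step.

FCA: the seller delivers export-cleared goods to the carrier; the buyer bears costs from that point.
Already in the invoice (seller's account under FCA): inland to port, export clearance — exclude.
CIF value = FCA price + origin terminal + freight + insurance = 87541.90 + 148.93 + 5800.54 + 97.78 = 93589.15
Ad valorem component: 93589.15 × 5.2% = 4866.64
Specific component: 496 × 1.69 = 838.24
Import duty = 4866.64 + 838.24 = 5704.88
Buyer bears: origin terminal 148.93 + freight 5800.54 + insurance 97.78 + destination terminal 325.70 + brokerage 134.44 + duty 5704.88 = 12212.27
Landed cost = invoice 87541.90 + 12212.27 = 99754.17

Total landed cost: CAD 99754.17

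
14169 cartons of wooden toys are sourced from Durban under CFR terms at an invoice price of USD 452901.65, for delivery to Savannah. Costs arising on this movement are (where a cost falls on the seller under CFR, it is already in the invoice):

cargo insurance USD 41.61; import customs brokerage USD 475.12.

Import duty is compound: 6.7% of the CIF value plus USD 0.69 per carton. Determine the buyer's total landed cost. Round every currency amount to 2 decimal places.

Total landed cost: USD 493542.19

CFR: the seller pays costs through ocean freight to the destination port, but not insurance.
CIF value = CFR price + insurance = 452901.65 + 41.61 = 452943.26
Ad valorem component: 452943.26 × 6.7% = 30347.20
Specific component: 14169 × 0.69 = 9776.61
Import duty = 30347.20 + 9776.61 = 40123.81
Buyer bears: insurance 41.61 + brokerage 475.12 + duty 40123.81 = 40640.54
Landed cost = invoice 452901.65 + 40640.54 = 493542.19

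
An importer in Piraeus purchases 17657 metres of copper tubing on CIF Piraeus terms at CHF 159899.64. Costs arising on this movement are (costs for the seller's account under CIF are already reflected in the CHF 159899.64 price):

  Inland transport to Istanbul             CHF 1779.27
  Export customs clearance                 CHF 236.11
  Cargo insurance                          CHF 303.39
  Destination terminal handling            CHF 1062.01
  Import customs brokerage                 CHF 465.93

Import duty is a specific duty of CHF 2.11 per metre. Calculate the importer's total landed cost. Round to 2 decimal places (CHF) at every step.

CIF: the seller pays costs through ocean freight and marine insurance to the destination port.
Already in the invoice (seller's account under CIF): inland to port, export clearance, insurance — exclude.
The CIF price already equals the CIF value: 159899.64
Import duty = 17657 × 2.11 = 37256.27
Buyer bears: destination terminal 1062.01 + brokerage 465.93 + duty 37256.27 = 38784.21
Landed cost = invoice 159899.64 + 38784.21 = 198683.85

Total landed cost: CHF 198683.85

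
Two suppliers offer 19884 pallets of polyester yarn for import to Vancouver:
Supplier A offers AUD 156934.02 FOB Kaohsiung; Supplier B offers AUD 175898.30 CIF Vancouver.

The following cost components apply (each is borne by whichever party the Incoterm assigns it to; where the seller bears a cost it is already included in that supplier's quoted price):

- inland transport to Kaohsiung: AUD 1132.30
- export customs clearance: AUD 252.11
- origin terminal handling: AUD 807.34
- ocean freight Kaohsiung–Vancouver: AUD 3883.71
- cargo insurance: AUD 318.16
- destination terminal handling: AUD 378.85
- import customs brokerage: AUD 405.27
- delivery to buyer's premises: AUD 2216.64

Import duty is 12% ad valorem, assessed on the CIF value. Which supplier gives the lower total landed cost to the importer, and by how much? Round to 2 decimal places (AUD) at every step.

Supplier A is cheaper by AUD 16533.90

Supplier A (FOB):
CIF value = FOB price + freight + insurance = 156934.02 + 3883.71 + 318.16 = 161135.89
Import duty = 161135.89 × 12% = 19336.31
Buyer bears (A): 3883.71 + 318.16 + 378.85 + 405.27 + 2216.64 = 7202.63
Landed cost (A) = invoice 156934.02 + 7202.63 + duty 19336.31 = 183472.96
Supplier B (CIF):
The CIF price already equals the CIF value: 175898.30
Import duty = 175898.30 × 12% = 21107.80
Buyer bears (B): 378.85 + 405.27 + 2216.64 = 3000.76
Landed cost (B) = invoice 175898.30 + 3000.76 + duty 21107.80 = 200006.86
Difference = |183472.96 − 200006.86| = 16533.90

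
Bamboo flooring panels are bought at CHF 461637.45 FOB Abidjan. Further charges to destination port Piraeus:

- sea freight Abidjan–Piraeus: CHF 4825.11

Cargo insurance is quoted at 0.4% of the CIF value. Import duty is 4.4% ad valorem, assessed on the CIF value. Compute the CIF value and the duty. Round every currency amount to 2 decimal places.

Let C be the CIF value. C = FOB price + freight + 0.4% × C
C − 0.4% × C = 461637.45 + 4825.11
0.996 × C = 466462.56
C = 466462.56 / 0.996 = 468335.90
Insurance premium = 0.4% × 468335.90 = 1873.34
Import duty = 468335.90 × 4.4% = 20606.78

CIF value: CHF 468335.90; import duty: CHF 20606.78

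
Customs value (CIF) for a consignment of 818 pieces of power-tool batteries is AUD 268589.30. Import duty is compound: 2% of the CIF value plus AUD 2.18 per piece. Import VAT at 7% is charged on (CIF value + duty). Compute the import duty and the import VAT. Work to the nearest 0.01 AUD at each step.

Ad valorem component: 268589.30 × 2% = 5371.79
Specific component: 818 × 2.18 = 1783.24
Import duty = 5371.79 + 1783.24 = 7155.03
VAT base = CIF + duty = 268589.30 + 7155.03 = 275744.33
Import VAT = 275744.33 × 7% = 19302.10

Import duty: AUD 7155.03; import VAT: AUD 19302.10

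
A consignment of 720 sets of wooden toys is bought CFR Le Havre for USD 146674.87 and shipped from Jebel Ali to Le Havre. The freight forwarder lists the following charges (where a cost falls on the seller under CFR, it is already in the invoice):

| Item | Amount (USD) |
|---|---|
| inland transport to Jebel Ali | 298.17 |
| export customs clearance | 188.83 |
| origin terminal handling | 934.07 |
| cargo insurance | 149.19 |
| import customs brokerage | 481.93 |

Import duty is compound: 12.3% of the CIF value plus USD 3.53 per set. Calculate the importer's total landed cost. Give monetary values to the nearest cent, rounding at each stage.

CFR: the seller pays costs through ocean freight to the destination port, but not insurance.
Already in the invoice (seller's account under CFR): inland to port, export clearance, origin terminal — exclude.
CIF value = CFR price + insurance = 146674.87 + 149.19 = 146824.06
Ad valorem component: 146824.06 × 12.3% = 18059.36
Specific component: 720 × 3.53 = 2541.60
Import duty = 18059.36 + 2541.60 = 20600.96
Buyer bears: insurance 149.19 + brokerage 481.93 + duty 20600.96 = 21232.08
Landed cost = invoice 146674.87 + 21232.08 = 167906.95

Total landed cost: USD 167906.95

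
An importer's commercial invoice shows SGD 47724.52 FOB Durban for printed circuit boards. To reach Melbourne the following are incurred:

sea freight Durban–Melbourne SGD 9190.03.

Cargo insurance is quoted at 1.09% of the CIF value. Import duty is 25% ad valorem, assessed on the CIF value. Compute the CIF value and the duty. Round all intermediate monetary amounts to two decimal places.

CIF value: SGD 57541.76; import duty: SGD 14385.44

Let C be the CIF value. C = FOB price + freight + 1.09% × C
C − 1.09% × C = 47724.52 + 9190.03
0.9891 × C = 56914.55
C = 56914.55 / 0.9891 = 57541.76
Insurance premium = 1.09% × 57541.76 = 627.21
Import duty = 57541.76 × 25% = 14385.44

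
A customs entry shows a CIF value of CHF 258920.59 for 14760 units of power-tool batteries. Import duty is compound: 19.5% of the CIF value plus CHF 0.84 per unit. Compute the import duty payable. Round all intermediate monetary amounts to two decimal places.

Ad valorem component: 258920.59 × 19.5% = 50489.52
Specific component: 14760 × 0.84 = 12398.40
Import duty = 50489.52 + 12398.40 = 62887.92

Import duty: CHF 62887.92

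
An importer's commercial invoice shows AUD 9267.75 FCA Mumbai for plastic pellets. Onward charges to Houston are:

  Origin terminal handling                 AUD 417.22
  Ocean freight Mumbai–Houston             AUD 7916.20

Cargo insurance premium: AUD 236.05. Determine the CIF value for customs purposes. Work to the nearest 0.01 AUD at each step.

CIF value: AUD 17837.22

CIF = FCA price + pre-shipment costs + freight + insurance
CIF = 9267.75 + 417.22 + 7916.20 + 236.05 = 17837.22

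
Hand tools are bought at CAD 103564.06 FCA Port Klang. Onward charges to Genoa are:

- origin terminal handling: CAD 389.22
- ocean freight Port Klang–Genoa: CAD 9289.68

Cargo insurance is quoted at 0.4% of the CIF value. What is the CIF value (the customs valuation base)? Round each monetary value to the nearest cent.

Let C be the CIF value. C = FCA price + pre-shipment costs + freight + 0.4% × C
C − 0.4% × C = 103564.06 + 389.22 + 9289.68
0.996 × C = 113242.96
C = 113242.96 / 0.996 = 113697.75
Insurance premium = 0.4% × 113697.75 = 454.79

CIF value: CAD 113697.75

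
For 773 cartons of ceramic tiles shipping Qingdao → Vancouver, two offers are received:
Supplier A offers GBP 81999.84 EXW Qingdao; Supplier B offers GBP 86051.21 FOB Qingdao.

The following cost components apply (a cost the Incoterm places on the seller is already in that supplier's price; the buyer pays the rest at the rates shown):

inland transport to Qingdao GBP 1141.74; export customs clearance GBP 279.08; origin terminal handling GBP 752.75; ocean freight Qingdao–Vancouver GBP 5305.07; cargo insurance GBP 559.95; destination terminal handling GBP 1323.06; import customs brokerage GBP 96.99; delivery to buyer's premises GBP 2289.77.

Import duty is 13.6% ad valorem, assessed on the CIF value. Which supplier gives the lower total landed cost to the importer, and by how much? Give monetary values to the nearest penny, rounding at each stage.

Supplier A (EXW):
CIF value = EXW price + inland to port + export clearance + origin terminal + freight + insurance = 81999.84 + 1141.74 + 279.08 + 752.75 + 5305.07 + 559.95 = 90038.43
Import duty = 90038.43 × 13.6% = 12245.23
Buyer bears (A): 1141.74 + 279.08 + 752.75 + 5305.07 + 559.95 + 1323.06 + 96.99 + 2289.77 = 11748.41
Landed cost (A) = invoice 81999.84 + 11748.41 + duty 12245.23 = 105993.48
Supplier B (FOB):
CIF value = FOB price + freight + insurance = 86051.21 + 5305.07 + 559.95 = 91916.23
Import duty = 91916.23 × 13.6% = 12500.61
Buyer bears (B): 5305.07 + 559.95 + 1323.06 + 96.99 + 2289.77 = 9574.84
Landed cost (B) = invoice 86051.21 + 9574.84 + duty 12500.61 = 108126.66
Difference = |105993.48 − 108126.66| = 2133.18

Supplier A is cheaper by GBP 2133.18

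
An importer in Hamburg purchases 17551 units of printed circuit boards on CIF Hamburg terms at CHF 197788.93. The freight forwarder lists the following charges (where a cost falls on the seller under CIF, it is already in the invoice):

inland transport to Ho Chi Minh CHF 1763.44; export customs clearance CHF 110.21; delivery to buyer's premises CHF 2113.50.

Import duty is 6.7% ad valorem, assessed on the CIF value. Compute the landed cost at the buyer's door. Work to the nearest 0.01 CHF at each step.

Total landed cost: CHF 213154.29

CIF: the seller pays costs through ocean freight and marine insurance to the destination port.
Already in the invoice (seller's account under CIF): inland to port, export clearance — exclude.
The CIF price already equals the CIF value: 197788.93
Import duty = 197788.93 × 6.7% = 13251.86
Buyer bears: delivery 2113.50 + duty 13251.86 = 15365.36
Landed cost = invoice 197788.93 + 15365.36 = 213154.29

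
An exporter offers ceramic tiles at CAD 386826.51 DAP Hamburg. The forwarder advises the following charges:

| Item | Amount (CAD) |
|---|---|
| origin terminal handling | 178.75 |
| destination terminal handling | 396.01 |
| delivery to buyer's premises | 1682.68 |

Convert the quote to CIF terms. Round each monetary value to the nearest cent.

CIF price: CAD 384747.82

Not relevant to the conversion: origin terminal — on the seller under both DAP and CIF; already in the DAP price and stays in the CIF price.
From DAP to CIF, the seller no longer bears: destination terminal, delivery.
CIF price = 386826.51 − 396.01 − 1682.68 = 384747.82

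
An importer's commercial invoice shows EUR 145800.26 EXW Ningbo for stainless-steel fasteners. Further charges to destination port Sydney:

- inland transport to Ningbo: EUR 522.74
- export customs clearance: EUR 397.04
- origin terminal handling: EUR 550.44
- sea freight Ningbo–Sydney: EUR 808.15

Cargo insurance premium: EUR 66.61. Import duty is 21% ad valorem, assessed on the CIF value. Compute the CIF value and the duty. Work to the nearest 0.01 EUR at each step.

CIF = EXW price + pre-shipment costs + freight + insurance
CIF = 145800.26 + 522.74 + 397.04 + 550.44 + 808.15 + 66.61 = 148145.24
Import duty = 148145.24 × 21% = 31110.50

CIF value: EUR 148145.24; import duty: EUR 31110.50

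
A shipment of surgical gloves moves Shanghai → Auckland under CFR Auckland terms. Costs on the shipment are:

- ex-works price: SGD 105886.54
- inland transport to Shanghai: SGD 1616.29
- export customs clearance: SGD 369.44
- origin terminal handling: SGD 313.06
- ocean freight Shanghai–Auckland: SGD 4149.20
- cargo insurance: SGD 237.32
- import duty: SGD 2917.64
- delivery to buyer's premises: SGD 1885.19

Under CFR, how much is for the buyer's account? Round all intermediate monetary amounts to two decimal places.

CFR: the seller pays costs through ocean freight to the destination port, but not insurance.
Seller's account: goods 105886.54 + inland to port 1616.29 + export clearance 369.44 + origin terminal 313.06 + freight 4149.20 = 112334.53
Buyer's account: insurance 237.32 + duty 2917.64 + delivery 1885.19 = 5040.15

Buyer's account: SGD 5040.15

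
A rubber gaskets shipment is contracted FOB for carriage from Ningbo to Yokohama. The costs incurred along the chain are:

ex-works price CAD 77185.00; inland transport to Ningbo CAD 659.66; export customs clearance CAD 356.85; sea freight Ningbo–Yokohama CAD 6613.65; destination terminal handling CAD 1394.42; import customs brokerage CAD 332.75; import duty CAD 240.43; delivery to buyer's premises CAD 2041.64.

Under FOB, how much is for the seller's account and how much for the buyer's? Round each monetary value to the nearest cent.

Seller: CAD 78201.51; buyer: CAD 10622.89

FOB: the seller bears costs until goods are on board at the origin port; the buyer bears freight, insurance and all costs thereafter.
Seller's account: goods 77185.00 + inland to port 659.66 + export clearance 356.85 = 78201.51
Buyer's account: freight 6613.65 + destination terminal 1394.42 + brokerage 332.75 + duty 240.43 + delivery 2041.64 = 10622.89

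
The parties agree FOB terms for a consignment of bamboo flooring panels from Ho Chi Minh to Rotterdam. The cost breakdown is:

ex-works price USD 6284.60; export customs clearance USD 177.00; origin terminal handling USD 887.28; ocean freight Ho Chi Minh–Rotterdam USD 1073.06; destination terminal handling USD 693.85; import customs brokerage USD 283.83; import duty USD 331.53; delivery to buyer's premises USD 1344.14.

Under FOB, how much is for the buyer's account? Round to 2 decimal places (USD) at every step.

Buyer's account: USD 3726.41

FOB: the seller bears costs until goods are on board at the origin port; the buyer bears freight, insurance and all costs thereafter.
Seller's account: goods 6284.60 + export clearance 177.00 + origin terminal 887.28 = 7348.88
Buyer's account: freight 1073.06 + destination terminal 693.85 + brokerage 283.83 + duty 331.53 + delivery 1344.14 = 3726.41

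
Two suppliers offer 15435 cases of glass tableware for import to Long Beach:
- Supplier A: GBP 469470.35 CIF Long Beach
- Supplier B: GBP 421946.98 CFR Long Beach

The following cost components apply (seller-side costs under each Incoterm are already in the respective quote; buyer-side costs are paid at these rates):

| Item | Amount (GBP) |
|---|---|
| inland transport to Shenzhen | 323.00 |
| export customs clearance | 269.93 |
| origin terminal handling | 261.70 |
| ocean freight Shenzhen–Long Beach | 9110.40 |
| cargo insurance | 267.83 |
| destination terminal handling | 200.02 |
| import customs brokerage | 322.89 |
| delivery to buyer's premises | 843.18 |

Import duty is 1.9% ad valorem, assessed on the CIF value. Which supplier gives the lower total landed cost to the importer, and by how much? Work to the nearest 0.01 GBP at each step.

Supplier A (CIF):
The CIF price already equals the CIF value: 469470.35
Import duty = 469470.35 × 1.9% = 8919.94
Buyer bears (A): 200.02 + 322.89 + 843.18 = 1366.09
Landed cost (A) = invoice 469470.35 + 1366.09 + duty 8919.94 = 479756.38
Supplier B (CFR):
CIF value = CFR price + insurance = 421946.98 + 267.83 = 422214.81
Import duty = 422214.81 × 1.9% = 8022.08
Buyer bears (B): 267.83 + 200.02 + 322.89 + 843.18 = 1633.92
Landed cost (B) = invoice 421946.98 + 1633.92 + duty 8022.08 = 431602.98
Difference = |479756.38 − 431602.98| = 48153.40

Supplier B is cheaper by GBP 48153.40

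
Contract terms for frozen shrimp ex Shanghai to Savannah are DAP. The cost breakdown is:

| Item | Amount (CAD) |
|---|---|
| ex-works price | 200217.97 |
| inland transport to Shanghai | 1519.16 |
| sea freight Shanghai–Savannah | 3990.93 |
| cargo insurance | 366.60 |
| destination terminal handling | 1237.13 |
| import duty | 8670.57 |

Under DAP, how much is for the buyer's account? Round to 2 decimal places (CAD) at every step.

DAP: the seller bears all costs to the named destination except import duty and clearance.
Seller's account: goods 200217.97 + inland to port 1519.16 + freight 3990.93 + insurance 366.60 + destination terminal 1237.13 = 207331.79
Buyer's account: duty 8670.57 = 8670.57

Buyer's account: CAD 8670.57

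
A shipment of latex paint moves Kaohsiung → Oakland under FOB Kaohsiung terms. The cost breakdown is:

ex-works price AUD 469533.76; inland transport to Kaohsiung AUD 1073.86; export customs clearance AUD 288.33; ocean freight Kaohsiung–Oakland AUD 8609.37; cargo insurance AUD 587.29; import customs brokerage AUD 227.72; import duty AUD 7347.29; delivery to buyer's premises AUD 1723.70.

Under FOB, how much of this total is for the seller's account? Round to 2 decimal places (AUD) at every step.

FOB: the seller bears costs until goods are on board at the origin port; the buyer bears freight, insurance and all costs thereafter.
Seller's account: goods 469533.76 + inland to port 1073.86 + export clearance 288.33 = 470895.95
Buyer's account: freight 8609.37 + insurance 587.29 + brokerage 227.72 + duty 7347.29 + delivery 1723.70 = 18495.37

Seller's account: AUD 470895.95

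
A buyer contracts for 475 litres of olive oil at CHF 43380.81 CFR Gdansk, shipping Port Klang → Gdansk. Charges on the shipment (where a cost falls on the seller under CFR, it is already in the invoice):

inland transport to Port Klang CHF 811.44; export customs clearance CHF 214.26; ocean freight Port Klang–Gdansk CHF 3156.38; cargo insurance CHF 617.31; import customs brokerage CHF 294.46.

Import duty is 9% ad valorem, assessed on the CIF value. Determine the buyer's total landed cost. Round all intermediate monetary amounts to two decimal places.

Total landed cost: CHF 48252.41

CFR: the seller pays costs through ocean freight to the destination port, but not insurance.
Already in the invoice (seller's account under CFR): inland to port, export clearance, freight — exclude.
CIF value = CFR price + insurance = 43380.81 + 617.31 = 43998.12
Import duty = 43998.12 × 9% = 3959.83
Buyer bears: insurance 617.31 + brokerage 294.46 + duty 3959.83 = 4871.60
Landed cost = invoice 43380.81 + 4871.60 = 48252.41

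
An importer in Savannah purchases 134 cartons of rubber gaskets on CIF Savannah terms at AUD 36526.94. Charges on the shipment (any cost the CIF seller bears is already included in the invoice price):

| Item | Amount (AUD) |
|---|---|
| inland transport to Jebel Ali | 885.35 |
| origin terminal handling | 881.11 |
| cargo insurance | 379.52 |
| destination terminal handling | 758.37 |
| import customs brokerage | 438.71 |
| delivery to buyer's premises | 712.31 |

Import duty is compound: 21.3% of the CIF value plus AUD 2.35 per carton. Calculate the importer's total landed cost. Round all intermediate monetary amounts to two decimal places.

CIF: the seller pays costs through ocean freight and marine insurance to the destination port.
Already in the invoice (seller's account under CIF): inland to port, origin terminal, insurance — exclude.
The CIF price already equals the CIF value: 36526.94
Ad valorem component: 36526.94 × 21.3% = 7780.24
Specific component: 134 × 2.35 = 314.90
Import duty = 7780.24 + 314.90 = 8095.14
Buyer bears: destination terminal 758.37 + brokerage 438.71 + delivery 712.31 + duty 8095.14 = 10004.53
Landed cost = invoice 36526.94 + 10004.53 = 46531.47

Total landed cost: AUD 46531.47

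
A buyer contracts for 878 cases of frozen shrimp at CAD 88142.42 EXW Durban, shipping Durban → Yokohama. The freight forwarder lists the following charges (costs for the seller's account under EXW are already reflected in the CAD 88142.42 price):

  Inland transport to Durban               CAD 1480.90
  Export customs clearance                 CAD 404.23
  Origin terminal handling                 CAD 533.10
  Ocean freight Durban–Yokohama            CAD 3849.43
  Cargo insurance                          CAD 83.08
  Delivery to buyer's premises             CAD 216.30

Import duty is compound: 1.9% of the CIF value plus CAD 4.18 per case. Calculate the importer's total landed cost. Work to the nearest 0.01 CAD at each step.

EXW: the seller makes goods available at their premises; the buyer bears all onward costs.
CIF value = EXW price + inland to port + export clearance + origin terminal + freight + insurance = 88142.42 + 1480.90 + 404.23 + 533.10 + 3849.43 + 83.08 = 94493.16
Ad valorem component: 94493.16 × 1.9% = 1795.37
Specific component: 878 × 4.18 = 3670.04
Import duty = 1795.37 + 3670.04 = 5465.41
Buyer bears: inland to port 1480.90 + export clearance 404.23 + origin terminal 533.10 + freight 3849.43 + insurance 83.08 + delivery 216.30 + duty 5465.41 = 12032.45
Landed cost = invoice 88142.42 + 12032.45 = 100174.87

Total landed cost: CAD 100174.87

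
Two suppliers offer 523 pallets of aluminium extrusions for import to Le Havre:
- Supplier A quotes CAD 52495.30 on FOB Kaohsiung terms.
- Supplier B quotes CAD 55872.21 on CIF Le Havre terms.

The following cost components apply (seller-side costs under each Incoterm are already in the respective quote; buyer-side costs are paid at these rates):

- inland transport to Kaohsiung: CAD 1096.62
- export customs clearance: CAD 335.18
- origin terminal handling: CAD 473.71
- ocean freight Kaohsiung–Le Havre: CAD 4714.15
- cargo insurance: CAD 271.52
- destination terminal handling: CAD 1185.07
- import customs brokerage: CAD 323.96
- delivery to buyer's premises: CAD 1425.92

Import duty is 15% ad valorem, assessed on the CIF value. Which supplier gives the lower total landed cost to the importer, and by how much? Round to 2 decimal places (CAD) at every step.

Supplier A (FOB):
CIF value = FOB price + freight + insurance = 52495.30 + 4714.15 + 271.52 = 57480.97
Import duty = 57480.97 × 15% = 8622.15
Buyer bears (A): 4714.15 + 271.52 + 1185.07 + 323.96 + 1425.92 = 7920.62
Landed cost (A) = invoice 52495.30 + 7920.62 + duty 8622.15 = 69038.07
Supplier B (CIF):
The CIF price already equals the CIF value: 55872.21
Import duty = 55872.21 × 15% = 8380.83
Buyer bears (B): 1185.07 + 323.96 + 1425.92 = 2934.95
Landed cost (B) = invoice 55872.21 + 2934.95 + duty 8380.83 = 67187.99
Difference = |69038.07 − 67187.99| = 1850.08

Supplier B is cheaper by CAD 1850.08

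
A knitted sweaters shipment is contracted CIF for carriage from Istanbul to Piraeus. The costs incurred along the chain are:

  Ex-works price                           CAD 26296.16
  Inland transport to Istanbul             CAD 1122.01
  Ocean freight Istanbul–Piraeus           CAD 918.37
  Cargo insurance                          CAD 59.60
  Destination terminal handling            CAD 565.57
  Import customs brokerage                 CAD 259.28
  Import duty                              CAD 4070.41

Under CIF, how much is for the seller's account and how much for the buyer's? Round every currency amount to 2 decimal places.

CIF: the seller pays costs through ocean freight and marine insurance to the destination port.
Seller's account: goods 26296.16 + inland to port 1122.01 + freight 918.37 + insurance 59.60 = 28396.14
Buyer's account: destination terminal 565.57 + brokerage 259.28 + duty 4070.41 = 4895.26

Seller: CAD 28396.14; buyer: CAD 4895.26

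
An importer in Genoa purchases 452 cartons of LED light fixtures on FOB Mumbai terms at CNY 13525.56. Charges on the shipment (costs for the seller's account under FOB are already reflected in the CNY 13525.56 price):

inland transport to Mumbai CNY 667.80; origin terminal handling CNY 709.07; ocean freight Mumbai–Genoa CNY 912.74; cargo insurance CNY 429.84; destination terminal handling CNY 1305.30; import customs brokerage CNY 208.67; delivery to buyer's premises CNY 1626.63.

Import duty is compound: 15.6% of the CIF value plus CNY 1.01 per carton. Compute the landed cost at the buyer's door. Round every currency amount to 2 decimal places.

Total landed cost: CNY 20784.69

FOB: the seller bears costs until goods are on board at the origin port; the buyer bears freight, insurance and all costs thereafter.
Already in the invoice (seller's account under FOB): inland to port, origin terminal — exclude.
CIF value = FOB price + freight + insurance = 13525.56 + 912.74 + 429.84 = 14868.14
Ad valorem component: 14868.14 × 15.6% = 2319.43
Specific component: 452 × 1.01 = 456.52
Import duty = 2319.43 + 456.52 = 2775.95
Buyer bears: freight 912.74 + insurance 429.84 + destination terminal 1305.30 + brokerage 208.67 + delivery 1626.63 + duty 2775.95 = 7259.13
Landed cost = invoice 13525.56 + 7259.13 = 20784.69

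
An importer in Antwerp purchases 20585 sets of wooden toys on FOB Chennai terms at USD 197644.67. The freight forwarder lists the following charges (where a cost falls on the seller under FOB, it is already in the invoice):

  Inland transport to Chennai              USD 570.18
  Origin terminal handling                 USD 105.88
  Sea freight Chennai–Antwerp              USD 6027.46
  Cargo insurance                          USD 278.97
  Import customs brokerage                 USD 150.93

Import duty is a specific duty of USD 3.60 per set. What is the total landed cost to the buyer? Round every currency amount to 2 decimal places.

Total landed cost: USD 278208.03

FOB: the seller bears costs until goods are on board at the origin port; the buyer bears freight, insurance and all costs thereafter.
Already in the invoice (seller's account under FOB): inland to port, origin terminal — exclude.
CIF value = FOB price + freight + insurance = 197644.67 + 6027.46 + 278.97 = 203951.10
Import duty = 20585 × 3.60 = 74106.00
Buyer bears: freight 6027.46 + insurance 278.97 + brokerage 150.93 + duty 74106.00 = 80563.36
Landed cost = invoice 197644.67 + 80563.36 = 278208.03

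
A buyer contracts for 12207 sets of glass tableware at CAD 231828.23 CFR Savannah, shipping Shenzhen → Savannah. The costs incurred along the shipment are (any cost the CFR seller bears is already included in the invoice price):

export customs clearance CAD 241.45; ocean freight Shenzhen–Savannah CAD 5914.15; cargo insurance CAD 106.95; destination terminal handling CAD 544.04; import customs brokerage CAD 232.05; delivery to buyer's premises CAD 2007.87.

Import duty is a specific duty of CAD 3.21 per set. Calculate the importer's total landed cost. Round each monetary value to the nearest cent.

CFR: the seller pays costs through ocean freight to the destination port, but not insurance.
Already in the invoice (seller's account under CFR): export clearance, freight — exclude.
CIF value = CFR price + insurance = 231828.23 + 106.95 = 231935.18
Import duty = 12207 × 3.21 = 39184.47
Buyer bears: insurance 106.95 + destination terminal 544.04 + brokerage 232.05 + delivery 2007.87 + duty 39184.47 = 42075.38
Landed cost = invoice 231828.23 + 42075.38 = 273903.61

Total landed cost: CAD 273903.61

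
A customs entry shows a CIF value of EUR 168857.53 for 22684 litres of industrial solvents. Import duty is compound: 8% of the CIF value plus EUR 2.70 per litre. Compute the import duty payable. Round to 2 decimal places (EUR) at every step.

Import duty: EUR 74755.40

Ad valorem component: 168857.53 × 8% = 13508.60
Specific component: 22684 × 2.70 = 61246.80
Import duty = 13508.60 + 61246.80 = 74755.40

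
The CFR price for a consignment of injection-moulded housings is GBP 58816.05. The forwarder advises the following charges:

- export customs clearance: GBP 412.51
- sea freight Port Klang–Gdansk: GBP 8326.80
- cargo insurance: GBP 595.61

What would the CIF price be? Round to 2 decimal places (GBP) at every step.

Not relevant to the conversion: export clearance, freight — on the seller under both CFR and CIF; already in the CFR price and stays in the CIF price.
From CFR to CIF, the seller additionally bears: insurance.
CIF price = 58816.05 + 595.61 = 59411.66

CIF price: GBP 59411.66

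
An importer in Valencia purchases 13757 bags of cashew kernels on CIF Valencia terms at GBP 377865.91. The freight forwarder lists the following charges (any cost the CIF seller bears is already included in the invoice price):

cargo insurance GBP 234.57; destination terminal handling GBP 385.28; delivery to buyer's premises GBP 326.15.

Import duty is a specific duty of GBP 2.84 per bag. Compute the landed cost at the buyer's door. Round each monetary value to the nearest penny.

Total landed cost: GBP 417647.22

CIF: the seller pays costs through ocean freight and marine insurance to the destination port.
Already in the invoice (seller's account under CIF): insurance — exclude.
The CIF price already equals the CIF value: 377865.91
Import duty = 13757 × 2.84 = 39069.88
Buyer bears: destination terminal 385.28 + delivery 326.15 + duty 39069.88 = 39781.31
Landed cost = invoice 377865.91 + 39781.31 = 417647.22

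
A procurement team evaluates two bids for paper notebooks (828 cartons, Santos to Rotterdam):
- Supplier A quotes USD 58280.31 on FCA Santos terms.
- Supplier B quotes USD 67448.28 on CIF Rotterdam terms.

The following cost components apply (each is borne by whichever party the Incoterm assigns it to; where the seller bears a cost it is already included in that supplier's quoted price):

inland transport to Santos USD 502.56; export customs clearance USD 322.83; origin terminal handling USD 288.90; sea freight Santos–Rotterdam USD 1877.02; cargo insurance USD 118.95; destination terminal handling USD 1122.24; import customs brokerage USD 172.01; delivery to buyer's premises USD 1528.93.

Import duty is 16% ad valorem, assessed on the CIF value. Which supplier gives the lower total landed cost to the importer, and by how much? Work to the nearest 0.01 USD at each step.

Supplier A is cheaper by USD 7984.39

Supplier A (FCA):
CIF value = FCA price + origin terminal + freight + insurance = 58280.31 + 288.90 + 1877.02 + 118.95 = 60565.18
Import duty = 60565.18 × 16% = 9690.43
Buyer bears (A): 288.90 + 1877.02 + 118.95 + 1122.24 + 172.01 + 1528.93 = 5108.05
Landed cost (A) = invoice 58280.31 + 5108.05 + duty 9690.43 = 73078.79
Supplier B (CIF):
The CIF price already equals the CIF value: 67448.28
Import duty = 67448.28 × 16% = 10791.72
Buyer bears (B): 1122.24 + 172.01 + 1528.93 = 2823.18
Landed cost (B) = invoice 67448.28 + 2823.18 + duty 10791.72 = 81063.18
Difference = |73078.79 − 81063.18| = 7984.39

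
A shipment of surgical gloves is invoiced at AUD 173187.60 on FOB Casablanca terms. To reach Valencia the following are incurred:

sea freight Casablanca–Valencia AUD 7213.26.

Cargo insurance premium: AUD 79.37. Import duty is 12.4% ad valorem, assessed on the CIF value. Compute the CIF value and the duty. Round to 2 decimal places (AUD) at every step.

CIF value: AUD 180480.23; import duty: AUD 22379.55

CIF = FOB price + freight + insurance
CIF = 173187.60 + 7213.26 + 79.37 = 180480.23
Import duty = 180480.23 × 12.4% = 22379.55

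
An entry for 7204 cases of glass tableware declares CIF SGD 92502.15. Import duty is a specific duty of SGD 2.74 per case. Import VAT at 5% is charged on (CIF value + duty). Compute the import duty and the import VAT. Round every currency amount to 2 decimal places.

Import duty: SGD 19738.96; import VAT: SGD 5612.06

Import duty = 7204 × 2.74 = 19738.96
VAT base = CIF + duty = 92502.15 + 19738.96 = 112241.11
Import VAT = 112241.11 × 5% = 5612.06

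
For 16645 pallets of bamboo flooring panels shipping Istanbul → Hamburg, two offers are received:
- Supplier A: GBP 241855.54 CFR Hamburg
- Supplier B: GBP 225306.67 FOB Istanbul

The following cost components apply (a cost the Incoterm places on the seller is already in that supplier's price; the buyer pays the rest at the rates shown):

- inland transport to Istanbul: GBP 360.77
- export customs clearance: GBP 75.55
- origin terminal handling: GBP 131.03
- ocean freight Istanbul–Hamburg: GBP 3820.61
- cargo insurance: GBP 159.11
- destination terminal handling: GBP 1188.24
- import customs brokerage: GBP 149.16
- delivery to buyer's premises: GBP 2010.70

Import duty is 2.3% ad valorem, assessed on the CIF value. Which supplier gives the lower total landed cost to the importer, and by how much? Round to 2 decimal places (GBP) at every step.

Supplier B is cheaper by GBP 13021.01

Supplier A (CFR):
CIF value = CFR price + insurance = 241855.54 + 159.11 = 242014.65
Import duty = 242014.65 × 2.3% = 5566.34
Buyer bears (A): 159.11 + 1188.24 + 149.16 + 2010.70 = 3507.21
Landed cost (A) = invoice 241855.54 + 3507.21 + duty 5566.34 = 250929.09
Supplier B (FOB):
CIF value = FOB price + freight + insurance = 225306.67 + 3820.61 + 159.11 = 229286.39
Import duty = 229286.39 × 2.3% = 5273.59
Buyer bears (B): 3820.61 + 159.11 + 1188.24 + 149.16 + 2010.70 = 7327.82
Landed cost (B) = invoice 225306.67 + 7327.82 + duty 5273.59 = 237908.08
Difference = |250929.09 − 237908.08| = 13021.01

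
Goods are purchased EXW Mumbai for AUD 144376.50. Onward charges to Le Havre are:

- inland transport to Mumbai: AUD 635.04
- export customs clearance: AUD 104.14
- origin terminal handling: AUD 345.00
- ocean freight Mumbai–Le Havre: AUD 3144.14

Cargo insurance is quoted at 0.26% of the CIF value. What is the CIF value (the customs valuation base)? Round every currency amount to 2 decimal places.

CIF value: AUD 148992.20

Let C be the CIF value. C = EXW price + pre-shipment costs + freight + 0.26% × C
C − 0.26% × C = 144376.50 + 635.04 + 104.14 + 345.00 + 3144.14
0.9974 × C = 148604.82
C = 148604.82 / 0.9974 = 148992.20
Insurance premium = 0.26% × 148992.20 = 387.38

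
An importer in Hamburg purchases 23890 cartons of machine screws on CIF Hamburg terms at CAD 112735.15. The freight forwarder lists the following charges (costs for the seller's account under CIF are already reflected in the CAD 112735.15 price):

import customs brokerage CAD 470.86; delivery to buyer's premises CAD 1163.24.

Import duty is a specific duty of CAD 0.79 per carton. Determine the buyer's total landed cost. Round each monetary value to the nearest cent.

CIF: the seller pays costs through ocean freight and marine insurance to the destination port.
The CIF price already equals the CIF value: 112735.15
Import duty = 23890 × 0.79 = 18873.10
Buyer bears: brokerage 470.86 + delivery 1163.24 + duty 18873.10 = 20507.20
Landed cost = invoice 112735.15 + 20507.20 = 133242.35

Total landed cost: CAD 133242.35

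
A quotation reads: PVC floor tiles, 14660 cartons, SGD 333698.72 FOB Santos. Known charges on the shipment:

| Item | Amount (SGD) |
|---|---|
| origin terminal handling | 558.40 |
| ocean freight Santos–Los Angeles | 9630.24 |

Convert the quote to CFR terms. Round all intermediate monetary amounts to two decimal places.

CFR price: SGD 343328.96

Not relevant to the conversion: origin terminal — on the seller under both FOB and CFR; already in the FOB price and stays in the CFR price.
From FOB to CFR, the seller additionally bears: freight.
CFR price = 333698.72 + 9630.24 = 343328.96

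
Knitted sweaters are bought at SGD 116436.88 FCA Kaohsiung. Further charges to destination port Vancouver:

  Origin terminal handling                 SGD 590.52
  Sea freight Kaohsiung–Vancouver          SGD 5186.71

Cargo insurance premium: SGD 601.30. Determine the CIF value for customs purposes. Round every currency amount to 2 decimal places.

CIF = FCA price + pre-shipment costs + freight + insurance
CIF = 116436.88 + 590.52 + 5186.71 + 601.30 = 122815.41

CIF value: SGD 122815.41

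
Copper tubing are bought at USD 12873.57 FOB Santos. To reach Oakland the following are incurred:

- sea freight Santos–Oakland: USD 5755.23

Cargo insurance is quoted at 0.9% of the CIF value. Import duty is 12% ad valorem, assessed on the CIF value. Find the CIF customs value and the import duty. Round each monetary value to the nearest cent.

CIF value: USD 18797.98; import duty: USD 2255.76

Let C be the CIF value. C = FOB price + freight + 0.9% × C
C − 0.9% × C = 12873.57 + 5755.23
0.991 × C = 18628.80
C = 18628.80 / 0.991 = 18797.98
Insurance premium = 0.9% × 18797.98 = 169.18
Import duty = 18797.98 × 12% = 2255.76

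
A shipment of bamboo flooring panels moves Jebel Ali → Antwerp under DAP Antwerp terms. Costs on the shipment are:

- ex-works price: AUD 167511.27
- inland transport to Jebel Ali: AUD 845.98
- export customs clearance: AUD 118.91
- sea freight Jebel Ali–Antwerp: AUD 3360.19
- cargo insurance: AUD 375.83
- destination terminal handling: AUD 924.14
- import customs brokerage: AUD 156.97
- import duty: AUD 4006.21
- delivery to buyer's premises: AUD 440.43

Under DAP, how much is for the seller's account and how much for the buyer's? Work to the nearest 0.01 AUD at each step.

DAP: the seller bears all costs to the named destination except import duty and clearance.
Seller's account: goods 167511.27 + inland to port 845.98 + export clearance 118.91 + freight 3360.19 + insurance 375.83 + destination terminal 924.14 + delivery 440.43 = 173576.75
Buyer's account: brokerage 156.97 + duty 4006.21 = 4163.18

Seller: AUD 173576.75; buyer: AUD 4163.18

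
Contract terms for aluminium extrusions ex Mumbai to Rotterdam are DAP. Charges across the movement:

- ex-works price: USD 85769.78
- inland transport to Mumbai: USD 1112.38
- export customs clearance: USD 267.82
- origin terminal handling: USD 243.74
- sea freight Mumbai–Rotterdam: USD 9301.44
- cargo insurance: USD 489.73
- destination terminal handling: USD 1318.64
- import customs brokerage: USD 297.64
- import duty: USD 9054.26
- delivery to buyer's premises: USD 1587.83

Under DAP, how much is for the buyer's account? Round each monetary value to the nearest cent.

DAP: the seller bears all costs to the named destination except import duty and clearance.
Seller's account: goods 85769.78 + inland to port 1112.38 + export clearance 267.82 + origin terminal 243.74 + freight 9301.44 + insurance 489.73 + destination terminal 1318.64 + delivery 1587.83 = 100091.36
Buyer's account: brokerage 297.64 + duty 9054.26 = 9351.90

Buyer's account: USD 9351.90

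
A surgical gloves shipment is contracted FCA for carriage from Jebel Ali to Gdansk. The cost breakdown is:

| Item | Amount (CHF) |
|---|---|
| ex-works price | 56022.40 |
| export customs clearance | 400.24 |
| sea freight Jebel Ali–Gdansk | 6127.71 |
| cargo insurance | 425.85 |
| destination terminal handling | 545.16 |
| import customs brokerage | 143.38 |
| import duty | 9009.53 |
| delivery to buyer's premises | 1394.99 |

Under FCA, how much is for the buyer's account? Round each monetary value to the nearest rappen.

Buyer's account: CHF 17646.62

FCA: the seller delivers export-cleared goods to the carrier; the buyer bears costs from that point.
Seller's account: goods 56022.40 + export clearance 400.24 = 56422.64
Buyer's account: freight 6127.71 + insurance 425.85 + destination terminal 545.16 + brokerage 143.38 + duty 9009.53 + delivery 1394.99 = 17646.62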